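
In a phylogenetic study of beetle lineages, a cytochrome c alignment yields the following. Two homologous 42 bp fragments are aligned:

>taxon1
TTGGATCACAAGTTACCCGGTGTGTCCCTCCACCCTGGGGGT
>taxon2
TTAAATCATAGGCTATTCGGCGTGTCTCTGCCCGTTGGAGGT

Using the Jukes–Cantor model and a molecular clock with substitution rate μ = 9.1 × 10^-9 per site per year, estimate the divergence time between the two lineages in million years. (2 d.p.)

24.22

The sequences differ at 14 of 42 sites, so p = 14/42 ≈ 0.333333.
d = −(3/4) ln(1 − 4p/3) = −0.75 ln(1 − 0.444444) = −0.75 ln(0.555556)
  = −0.75 × (-0.587786) = 0.440840 substitutions/site.
Under a molecular clock d = 2μt, so t = d/(2μ) = 0.440840 / (2 × 9.1 × 10^-9) = 24.22 million years.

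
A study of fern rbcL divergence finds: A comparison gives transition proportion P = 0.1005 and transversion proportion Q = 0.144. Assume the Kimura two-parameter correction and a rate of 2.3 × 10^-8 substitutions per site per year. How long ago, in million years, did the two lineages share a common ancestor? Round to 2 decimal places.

Under the Kimura two-parameter model, d = −½ ln(1 − 2P − Q) − ¼ ln(1 − 2Q).
1 − 2P − Q = 0.655, giving −½ ln(0.655) = 0.211560.
1 − 2Q = 0.712, giving −¼ ln(0.712) = 0.084919.
d = 0.211560 + 0.084919 = 0.296479.
Under a molecular clock d = 2μt, so t = d/(2μ) = 0.296479 / (2 × 2.3 × 10^-8) = 6.45 million years.

6.45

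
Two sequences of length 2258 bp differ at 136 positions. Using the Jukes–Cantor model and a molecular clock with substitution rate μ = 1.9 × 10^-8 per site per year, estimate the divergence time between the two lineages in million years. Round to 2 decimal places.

p = 136/2258 ≈ 0.06023.
d = −(3/4) ln(1 − 4p/3) = −0.75 ln(1 − 0.080307) = −0.75 ln(0.919693)
  = −0.75 × (-0.083715) = 0.062786 substitutions/site.
Under a molecular clock d = 2μt, so t = d/(2μ) = 0.062786 / (2 × 1.9 × 10^-8) = 1.65 million years.

1.65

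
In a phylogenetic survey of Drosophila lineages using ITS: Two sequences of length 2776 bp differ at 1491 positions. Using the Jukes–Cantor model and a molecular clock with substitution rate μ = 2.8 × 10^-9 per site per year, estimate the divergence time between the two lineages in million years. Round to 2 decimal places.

168.65

p = 1491/2776 ≈ 0.537104.
d = −(3/4) ln(1 − 4p/3) = −0.75 ln(1 − 0.716139) = −0.75 ln(0.283861)
  = −0.75 × (-1.259271) = 0.944453 substitutions/site.
Under a molecular clock d = 2μt, so t = d/(2μ) = 0.944453 / (2 × 2.8 × 10^-9) = 168.65 million years.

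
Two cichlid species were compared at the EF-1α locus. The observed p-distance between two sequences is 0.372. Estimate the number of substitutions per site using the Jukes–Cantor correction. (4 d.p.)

0.5139

d = −(3/4) ln(1 − 4p/3) = −0.75 ln(1 − 0.496) = −0.75 ln(0.504)
  = −0.75 × (-0.685179) = 0.513884 substitutions/site.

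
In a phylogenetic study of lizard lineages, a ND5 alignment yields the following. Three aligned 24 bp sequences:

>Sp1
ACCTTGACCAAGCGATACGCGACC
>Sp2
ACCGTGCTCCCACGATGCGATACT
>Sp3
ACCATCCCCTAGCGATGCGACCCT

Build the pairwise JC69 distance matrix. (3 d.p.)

d(Sp1,Sp2) = 0.608, d(Sp1,Sp3) = 0.520, d(Sp2,Sp3) = 0.441

Sp1–Sp2: 10/24 sites differ → p ≈ 0.416667, d = −0.75 ln(1 − 0.555556) = 0.608198 ≈ 0.608.
Sp1–Sp3: 9/24 sites differ → p = 0.375, d = −0.75 ln(1 − 0.5) = 0.519860 ≈ 0.520.
Sp2–Sp3: 8/24 sites differ → p ≈ 0.333333, d = −0.75 ln(1 − 0.444444) = 0.440839 ≈ 0.441.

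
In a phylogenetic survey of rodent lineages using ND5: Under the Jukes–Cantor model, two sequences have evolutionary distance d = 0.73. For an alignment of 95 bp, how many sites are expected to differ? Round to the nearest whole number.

44

Invert JC69: p = (3/4)(1 − e^(−4d/3)) = 0.75 × (1 − e^(-0.973333)) = 0.75 × (1 − 0.377822) = 0.466634.
Expected differing sites = pL ≈ 0.466634 × 95 = 44.33023 ≈ 44.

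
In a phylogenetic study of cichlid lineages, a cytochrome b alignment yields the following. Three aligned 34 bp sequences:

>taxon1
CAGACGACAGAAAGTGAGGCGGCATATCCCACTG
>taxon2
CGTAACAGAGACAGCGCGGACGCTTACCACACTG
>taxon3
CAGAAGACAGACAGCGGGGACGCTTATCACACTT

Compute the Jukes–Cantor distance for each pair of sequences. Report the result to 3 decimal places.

d(taxon1,taxon2) = 0.535, d(taxon1,taxon3) = 0.326, d(taxon2,taxon3) = 0.241

taxon1–taxon2: 13/34 sites differ → p ≈ 0.382353, d = −0.75 ln(1 − 0.509804) = 0.534712 ≈ 0.535.
taxon1–taxon3: 9/34 sites differ → p ≈ 0.264706, d = −0.75 ln(1 − 0.352941) = 0.326488 ≈ 0.326.
taxon2–taxon3: 7/34 sites differ → p ≈ 0.205882, d = −0.75 ln(1 − 0.274509) = 0.240680 ≈ 0.241.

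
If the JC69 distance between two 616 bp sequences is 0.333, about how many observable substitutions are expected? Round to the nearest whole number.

Invert JC69: p = (3/4)(1 − e^(−4d/3)) = 0.75 × (1 − e^(-0.444)) = 0.75 × (1 − 0.641465) = 0.268901.
Expected differing sites = pL ≈ 0.268901 × 616 = 165.643016 ≈ 166.

166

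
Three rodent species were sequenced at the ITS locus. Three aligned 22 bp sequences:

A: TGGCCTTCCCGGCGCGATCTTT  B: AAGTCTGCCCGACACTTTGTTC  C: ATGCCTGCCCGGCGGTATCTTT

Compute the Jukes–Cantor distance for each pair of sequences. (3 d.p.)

d(A,B) = 0.699, d(A,C) = 0.271, d(B,C) = 0.497

A–B: 10/22 sites differ → p ≈ 0.454545, d = −0.75 ln(1 − 0.60606) = 0.698667 ≈ 0.699.
A–C: 5/22 sites differ → p ≈ 0.227273, d = −0.75 ln(1 − 0.303031) = 0.270761 ≈ 0.271.
B–C: 8/22 sites differ → p ≈ 0.363636, d = −0.75 ln(1 − 0.484848) = 0.497470 ≈ 0.497.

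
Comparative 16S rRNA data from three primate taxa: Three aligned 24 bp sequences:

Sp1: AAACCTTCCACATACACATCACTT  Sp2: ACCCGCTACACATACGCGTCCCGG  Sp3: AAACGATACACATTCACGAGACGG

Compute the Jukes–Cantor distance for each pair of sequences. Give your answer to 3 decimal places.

d(Sp1,Sp2) = 0.608, d(Sp1,Sp3) = 0.520, d(Sp2,Sp3) = 0.441

Sp1–Sp2: 10/24 sites differ → p ≈ 0.416667, d = −0.75 ln(1 − 0.555556) = 0.608198 ≈ 0.608.
Sp1–Sp3: 9/24 sites differ → p = 0.375, d = −0.75 ln(1 − 0.5) = 0.519860 ≈ 0.520.
Sp2–Sp3: 8/24 sites differ → p ≈ 0.333333, d = −0.75 ln(1 − 0.444444) = 0.440839 ≈ 0.441.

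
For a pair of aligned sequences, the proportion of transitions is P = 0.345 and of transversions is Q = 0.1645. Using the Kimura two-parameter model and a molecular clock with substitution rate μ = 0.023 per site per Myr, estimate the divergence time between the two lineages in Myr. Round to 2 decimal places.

Under the Kimura two-parameter model, d = −½ ln(1 − 2P − Q) − ¼ ln(1 − 2Q).
1 − 2P − Q = 0.1455, giving −½ ln(0.1455) = 0.963790.
1 − 2Q = 0.671, giving −¼ ln(0.671) = 0.099747.
d = 0.963790 + 0.099747 = 1.063537.
Under a molecular clock d = 2μt, so t = d/(2μ) = 1.063537 / (2 × 0.023) = 23.12 Myr.

23.12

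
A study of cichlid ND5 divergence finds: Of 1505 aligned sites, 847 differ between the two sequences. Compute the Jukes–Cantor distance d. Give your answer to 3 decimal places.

p = 847/1505 ≈ 0.562791.
d = −(3/4) ln(1 − 4p/3) = −0.75 ln(1 − 0.750388) = −0.75 ln(0.249612)
  = −0.75 × (-1.387848) = 1.040886 substitutions/site.

1.041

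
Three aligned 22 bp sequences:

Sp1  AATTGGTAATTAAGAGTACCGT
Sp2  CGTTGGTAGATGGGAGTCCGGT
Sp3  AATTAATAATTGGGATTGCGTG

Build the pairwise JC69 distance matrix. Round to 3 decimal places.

d(Sp1,Sp2) = 0.497, d(Sp1,Sp3) = 0.591, d(Sp2,Sp3) = 0.699

Sp1–Sp2: 8/22 sites differ → p ≈ 0.363636, d = −0.75 ln(1 − 0.484848) = 0.497470 ≈ 0.497.
Sp1–Sp3: 9/22 sites differ → p ≈ 0.409091, d = −0.75 ln(1 − 0.545455) = 0.591344 ≈ 0.591.
Sp2–Sp3: 10/22 sites differ → p ≈ 0.454545, d = −0.75 ln(1 − 0.60606) = 0.698667 ≈ 0.699.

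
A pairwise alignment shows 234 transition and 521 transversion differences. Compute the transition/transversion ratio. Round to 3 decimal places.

R = 234/521 = 0.449136… ≈ 0.449 (to 3 d.p.).

0.449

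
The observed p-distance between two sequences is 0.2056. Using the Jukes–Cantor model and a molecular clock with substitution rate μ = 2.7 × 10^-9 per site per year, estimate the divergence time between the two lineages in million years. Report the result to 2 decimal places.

d = −(3/4) ln(1 − 4p/3) = −0.75 ln(1 − 0.274133) = −0.75 ln(0.725867)
  = −0.75 × (-0.320388) = 0.240291 substitutions/site.
Under a molecular clock d = 2μt, so t = d/(2μ) = 0.240291 / (2 × 2.7 × 10^-9) = 44.50 million years.

44.50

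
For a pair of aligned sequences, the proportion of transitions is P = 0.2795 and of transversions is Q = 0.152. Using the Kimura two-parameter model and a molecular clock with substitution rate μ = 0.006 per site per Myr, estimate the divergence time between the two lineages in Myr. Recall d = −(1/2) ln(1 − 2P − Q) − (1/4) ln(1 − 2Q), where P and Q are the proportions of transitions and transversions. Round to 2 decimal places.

59.27

Under the Kimura two-parameter model, d = −½ ln(1 − 2P − Q) − ¼ ln(1 − 2Q).
1 − 2P − Q = 0.289, giving −½ ln(0.289) = 0.620664.
1 − 2Q = 0.696, giving −¼ ln(0.696) = 0.090601.
d = 0.620664 + 0.090601 = 0.711265.
Under a molecular clock d = 2μt, so t = d/(2μ) = 0.711265 / (2 × 0.006) = 59.27 Myr.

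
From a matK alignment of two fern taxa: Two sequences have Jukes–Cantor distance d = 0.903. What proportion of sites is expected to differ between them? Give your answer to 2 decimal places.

p = (3/4)(1 − e^(−4d/3)) = 0.75 × (1 − e^(-1.204)) = 0.75 × (1 − 0.299992) = 0.525006.

0.53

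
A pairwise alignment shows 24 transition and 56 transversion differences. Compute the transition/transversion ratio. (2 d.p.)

R = 24/56 = 0.428571… ≈ 0.43 (to 2 d.p.).

0.43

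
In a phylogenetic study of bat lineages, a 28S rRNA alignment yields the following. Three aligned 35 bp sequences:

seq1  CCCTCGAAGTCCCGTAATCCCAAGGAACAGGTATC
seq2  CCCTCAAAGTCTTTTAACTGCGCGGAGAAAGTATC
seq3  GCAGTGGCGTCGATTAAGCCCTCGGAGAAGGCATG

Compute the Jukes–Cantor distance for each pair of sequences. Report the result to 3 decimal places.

seq1–seq2: 12/35 sites differ → p ≈ 0.342857, d = −0.75 ln(1 − 0.457143) = 0.458182 ≈ 0.458.
seq1–seq3: 16/35 sites differ → p ≈ 0.457143, d = −0.75 ln(1 − 0.609524) = 0.705292 ≈ 0.705.
seq2–seq3: 16/35 sites differ → p ≈ 0.457143, d = −0.75 ln(1 − 0.609524) = 0.705292 ≈ 0.705.

d(seq1,seq2) = 0.458, d(seq1,seq3) = 0.705, d(seq2,seq3) = 0.705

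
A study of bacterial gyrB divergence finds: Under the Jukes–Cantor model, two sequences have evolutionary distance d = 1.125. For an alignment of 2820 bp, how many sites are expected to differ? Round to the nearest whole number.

Invert JC69: p = (3/4)(1 − e^(−4d/3)) = 0.75 × (1 − e^(-1.5)) = 0.75 × (1 − 0.223130) = 0.582653.
Expected differing sites = pL ≈ 0.582653 × 2820 = 1643.08146 ≈ 1643.

1643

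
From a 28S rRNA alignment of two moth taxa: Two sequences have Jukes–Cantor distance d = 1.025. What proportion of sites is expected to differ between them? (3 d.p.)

p = (3/4)(1 − e^(−4d/3)) = 0.75 × (1 − e^(-1.366667)) = 0.75 × (1 − 0.254955) = 0.558784.

0.559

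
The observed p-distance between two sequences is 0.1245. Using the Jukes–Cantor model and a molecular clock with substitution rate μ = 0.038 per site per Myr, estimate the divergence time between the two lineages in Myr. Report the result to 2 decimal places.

d = −(3/4) ln(1 − 4p/3) = −0.75 ln(1 − 0.166) = −0.75 ln(0.834)
  = −0.75 × (-0.181522) = 0.136142 substitutions/site.
Under a molecular clock d = 2μt, so t = d/(2μ) = 0.136142 / (2 × 0.038) = 1.79 Myr.

1.79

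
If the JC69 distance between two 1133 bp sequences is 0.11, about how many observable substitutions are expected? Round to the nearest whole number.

Invert JC69: p = (3/4)(1 − e^(−4d/3)) = 0.75 × (1 − e^(-0.146667)) = 0.75 × (1 − 0.863582) = 0.102314.
Expected differing sites = pL ≈ 0.102314 × 1133 = 115.921762 ≈ 116.

116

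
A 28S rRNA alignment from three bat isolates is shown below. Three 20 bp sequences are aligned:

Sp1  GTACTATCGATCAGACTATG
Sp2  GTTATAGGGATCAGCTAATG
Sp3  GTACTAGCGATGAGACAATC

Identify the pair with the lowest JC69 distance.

Sp1–Sp2: 7/20 differ, p = 0.350, d = 0.471.
Sp1–Sp3: 4/20 differ, p = 0.200, d = 0.233.
Sp2–Sp3: 7/20 differ, p = 0.350, d = 0.471.
The smallest distance is between Sp1 and Sp3.

Sp1 and Sp3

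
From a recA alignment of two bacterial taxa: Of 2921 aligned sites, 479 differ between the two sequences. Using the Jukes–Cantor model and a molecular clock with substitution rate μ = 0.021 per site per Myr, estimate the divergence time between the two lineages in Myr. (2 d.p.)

4.41

p = 479/2921 ≈ 0.163985.
d = −(3/4) ln(1 − 4p/3) = −0.75 ln(1 − 0.218647) = −0.75 ln(0.781353)
  = −0.75 × (-0.246728) = 0.185046 substitutions/site.
Under a molecular clock d = 2μt, so t = d/(2μ) = 0.185046 / (2 × 0.021) = 4.41 Myr.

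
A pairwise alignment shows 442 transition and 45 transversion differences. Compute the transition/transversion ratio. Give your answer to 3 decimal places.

9.822

R = 442/45 = 9.822222… ≈ 9.822 (to 3 d.p.).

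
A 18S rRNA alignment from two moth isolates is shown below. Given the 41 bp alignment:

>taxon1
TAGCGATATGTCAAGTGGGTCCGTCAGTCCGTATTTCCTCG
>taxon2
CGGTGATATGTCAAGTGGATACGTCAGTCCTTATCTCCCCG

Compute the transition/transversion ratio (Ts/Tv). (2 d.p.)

Transitions are A↔G and C↔T; transversions are all other mismatches.
Transitions: 6. Transversions: 2.
R = 6/2 = 3.00.

3.00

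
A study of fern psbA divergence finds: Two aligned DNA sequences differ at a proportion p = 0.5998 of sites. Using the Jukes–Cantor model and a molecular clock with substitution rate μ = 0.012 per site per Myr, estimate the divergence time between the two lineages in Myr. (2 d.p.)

50.25

d = −(3/4) ln(1 − 4p/3) = −0.75 ln(1 − 0.799733) = −0.75 ln(0.200267)
  = −0.75 × (-1.608104) = 1.206078 substitutions/site.
Under a molecular clock d = 2μt, so t = d/(2μ) = 1.206078 / (2 × 0.012) = 50.25 Myr.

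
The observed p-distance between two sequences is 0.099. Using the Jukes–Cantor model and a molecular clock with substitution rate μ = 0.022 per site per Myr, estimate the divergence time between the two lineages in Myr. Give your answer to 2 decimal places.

d = −(3/4) ln(1 − 4p/3) = −0.75 ln(1 − 0.132) = −0.75 ln(0.868)
  = −0.75 × (-0.141564) = 0.106173 substitutions/site.
Under a molecular clock d = 2μt, so t = d/(2μ) = 0.106173 / (2 × 0.022) = 2.41 Myr.

2.41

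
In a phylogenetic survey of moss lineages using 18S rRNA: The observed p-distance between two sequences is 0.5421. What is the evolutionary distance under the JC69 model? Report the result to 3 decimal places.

0.962

d = −(3/4) ln(1 − 4p/3) = −0.75 ln(1 − 0.7228) = −0.75 ln(0.2772)
  = −0.75 × (-1.283016) = 0.962262 substitutions/site.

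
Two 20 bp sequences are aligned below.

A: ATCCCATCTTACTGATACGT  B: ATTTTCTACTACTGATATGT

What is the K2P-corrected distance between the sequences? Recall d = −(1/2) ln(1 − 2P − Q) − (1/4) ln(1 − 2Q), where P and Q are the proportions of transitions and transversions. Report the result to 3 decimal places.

0.514

Of 20 sites, 5 differences are transitions and 2 are transversions, so P = 5/20 = 0.25 and Q = 2/20 = 0.1.
Under the Kimura two-parameter model, d = −½ ln(1 − 2P − Q) − ¼ ln(1 − 2Q).
1 − 2P − Q = 0.4, giving −½ ln(0.4) = 0.458145.
1 − 2Q = 0.8, giving −¼ ln(0.8) = 0.055786.
d = 0.458145 + 0.055786 = 0.513931.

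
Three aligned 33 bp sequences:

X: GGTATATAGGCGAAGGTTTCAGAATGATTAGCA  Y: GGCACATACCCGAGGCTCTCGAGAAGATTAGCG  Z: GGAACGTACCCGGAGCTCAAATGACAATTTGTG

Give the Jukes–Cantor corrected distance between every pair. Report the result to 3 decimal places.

X–Y: 12/33 sites differ → p ≈ 0.363636, d = −0.75 ln(1 − 0.484848) = 0.497470 ≈ 0.497.
X–Z: 17/33 sites differ → p ≈ 0.515152, d = −0.75 ln(1 − 0.686869) = 0.870850 ≈ 0.871.
Y–Z: 12/33 sites differ → p ≈ 0.363636, d = −0.75 ln(1 − 0.484848) = 0.497470 ≈ 0.497.

d(X,Y) = 0.497, d(X,Z) = 0.871, d(Y,Z) = 0.497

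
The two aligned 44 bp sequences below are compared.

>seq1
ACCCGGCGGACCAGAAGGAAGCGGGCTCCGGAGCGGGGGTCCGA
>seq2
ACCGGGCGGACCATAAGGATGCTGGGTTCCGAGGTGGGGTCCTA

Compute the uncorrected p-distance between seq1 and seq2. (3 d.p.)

The sequences differ at 10 of 44 positions (sites 4, 14, 20, 23, 26, 28, 30, 34, 35, 43).
p = 10/44 = 0.227272… ≈ 0.227 (to 3 d.p.).

0.227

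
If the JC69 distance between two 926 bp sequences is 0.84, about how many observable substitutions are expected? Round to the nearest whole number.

468

Invert JC69: p = (3/4)(1 − e^(−4d/3)) = 0.75 × (1 − e^(-1.12)) = 0.75 × (1 − 0.326280) = 0.505290.
Expected differing sites = pL ≈ 0.505290 × 926 = 467.89854 ≈ 468.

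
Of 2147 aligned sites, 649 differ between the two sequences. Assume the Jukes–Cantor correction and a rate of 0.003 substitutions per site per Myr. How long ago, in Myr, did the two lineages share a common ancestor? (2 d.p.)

p = 649/2147 ≈ 0.302282.
d = −(3/4) ln(1 − 4p/3) = −0.75 ln(1 − 0.403043) = −0.75 ln(0.596957)
  = −0.75 × (-0.515910) = 0.386933 substitutions/site.
Under a molecular clock d = 2μt, so t = d/(2μ) = 0.386933 / (2 × 0.003) = 64.49 Myr.

64.49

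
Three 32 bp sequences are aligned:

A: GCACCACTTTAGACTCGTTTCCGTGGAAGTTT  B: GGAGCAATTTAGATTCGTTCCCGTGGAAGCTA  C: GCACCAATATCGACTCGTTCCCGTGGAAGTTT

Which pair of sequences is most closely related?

A–B: 7/32 differ, p = 0.219, d = 0.259.
A–C: 4/32 differ, p = 0.125, d = 0.137.
B–C: 7/32 differ, p = 0.219, d = 0.259.
The smallest distance is between A and C.

A and C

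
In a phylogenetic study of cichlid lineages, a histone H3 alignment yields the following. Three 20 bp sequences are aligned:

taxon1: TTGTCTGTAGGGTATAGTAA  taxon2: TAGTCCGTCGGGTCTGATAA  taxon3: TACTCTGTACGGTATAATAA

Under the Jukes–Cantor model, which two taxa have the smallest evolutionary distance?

taxon1 and taxon3

taxon1–taxon2: 6/20 differ, p = 0.300, d = 0.383.
taxon1–taxon3: 4/20 differ, p = 0.200, d = 0.233.
taxon2–taxon3: 6/20 differ, p = 0.300, d = 0.383.
The smallest distance is between taxon1 and taxon3.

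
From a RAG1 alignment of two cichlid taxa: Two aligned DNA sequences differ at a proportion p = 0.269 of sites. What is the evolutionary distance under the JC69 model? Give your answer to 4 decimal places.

0.3332

d = −(3/4) ln(1 − 4p/3) = −0.75 ln(1 − 0.358667) = −0.75 ln(0.641333)
  = −0.75 × (-0.444206) = 0.333155 substitutions/site.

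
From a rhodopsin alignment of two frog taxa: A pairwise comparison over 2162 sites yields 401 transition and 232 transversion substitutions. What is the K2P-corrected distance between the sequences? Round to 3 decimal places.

P = 401/2162 ≈ 0.185476 and Q = 232/2162 ≈ 0.107308.
Under the Kimura two-parameter model, d = −½ ln(1 − 2P − Q) − ¼ ln(1 − 2Q).
1 − 2P − Q = 0.52174, giving −½ ln(0.52174) = 0.325293.
1 − 2Q = 0.785384, giving −¼ ln(0.785384) = 0.060396.
d = 0.325293 + 0.060396 = 0.385689.

0.386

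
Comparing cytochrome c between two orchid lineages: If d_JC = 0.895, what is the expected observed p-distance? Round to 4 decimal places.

0.5226

p = (3/4)(1 − e^(−4d/3)) = 0.75 × (1 − e^(-1.193333)) = 0.75 × (1 − 0.303209) = 0.522593.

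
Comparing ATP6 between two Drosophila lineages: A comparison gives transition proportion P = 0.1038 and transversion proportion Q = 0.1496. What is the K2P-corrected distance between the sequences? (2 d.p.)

Under the Kimura two-parameter model, d = −½ ln(1 − 2P − Q) − ¼ ln(1 − 2Q).
1 − 2P − Q = 0.6428, giving −½ ln(0.6428) = 0.220961.
1 − 2Q = 0.7008, giving −¼ ln(0.7008) = 0.088883.
d = 0.220961 + 0.088883 = 0.309844.

0.31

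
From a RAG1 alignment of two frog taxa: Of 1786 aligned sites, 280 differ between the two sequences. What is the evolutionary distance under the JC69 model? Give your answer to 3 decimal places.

0.176

p = 280/1786 ≈ 0.156775.
d = −(3/4) ln(1 − 4p/3) = −0.75 ln(1 − 0.209033) = −0.75 ln(0.790967)
  = −0.75 × (-0.234499) = 0.175874 substitutions/site.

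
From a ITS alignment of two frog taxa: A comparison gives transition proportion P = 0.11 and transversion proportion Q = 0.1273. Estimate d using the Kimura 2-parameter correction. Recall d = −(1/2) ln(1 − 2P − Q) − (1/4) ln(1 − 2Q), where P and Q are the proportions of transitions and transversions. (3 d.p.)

0.287

Under the Kimura two-parameter model, d = −½ ln(1 − 2P − Q) − ¼ ln(1 − 2Q).
1 − 2P − Q = 0.6527, giving −½ ln(0.6527) = 0.213319.
1 − 2Q = 0.7454, giving −¼ ln(0.7454) = 0.073459.
d = 0.213319 + 0.073459 = 0.286778.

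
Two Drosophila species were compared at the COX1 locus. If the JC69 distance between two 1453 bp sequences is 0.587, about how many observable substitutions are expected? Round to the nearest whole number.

Invert JC69: p = (3/4)(1 − e^(−4d/3)) = 0.75 × (1 − e^(-0.782667)) = 0.75 × (1 − 0.457185) = 0.407111.
Expected differing sites = pL ≈ 0.407111 × 1453 = 591.532283 ≈ 592.

592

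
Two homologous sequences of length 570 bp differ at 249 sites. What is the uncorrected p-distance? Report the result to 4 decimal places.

p = 249/570 = 0.436842… ≈ 0.4368 (to 4 d.p.).

0.4368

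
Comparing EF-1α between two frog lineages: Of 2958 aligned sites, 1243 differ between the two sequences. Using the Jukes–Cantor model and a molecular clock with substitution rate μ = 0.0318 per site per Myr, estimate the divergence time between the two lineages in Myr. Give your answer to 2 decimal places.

9.69

p = 1243/2958 ≈ 0.420216.
d = −(3/4) ln(1 − 4p/3) = −0.75 ln(1 − 0.560288) = −0.75 ln(0.439712)
  = −0.75 × (-0.821635) = 0.616226 substitutions/site.
Under a molecular clock d = 2μt, so t = d/(2μ) = 0.616226 / (2 × 0.0318) = 9.69 Myr.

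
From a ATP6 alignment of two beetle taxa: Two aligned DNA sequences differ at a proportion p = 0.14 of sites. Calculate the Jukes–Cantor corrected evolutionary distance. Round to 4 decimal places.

0.1550

d = −(3/4) ln(1 − 4p/3) = −0.75 ln(1 − 0.186667) = −0.75 ln(0.813333)
  = −0.75 × (-0.206615) = 0.154961 substitutions/site.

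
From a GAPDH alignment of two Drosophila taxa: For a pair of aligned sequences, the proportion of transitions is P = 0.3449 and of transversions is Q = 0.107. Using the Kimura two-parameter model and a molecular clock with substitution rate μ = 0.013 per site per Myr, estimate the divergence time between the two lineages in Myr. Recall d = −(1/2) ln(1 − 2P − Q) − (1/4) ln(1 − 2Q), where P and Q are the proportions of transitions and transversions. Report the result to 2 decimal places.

Under the Kimura two-parameter model, d = −½ ln(1 − 2P − Q) − ¼ ln(1 − 2Q).
1 − 2P − Q = 0.2032, giving −½ ln(0.2032) = 0.796782.
1 − 2Q = 0.786, giving −¼ ln(0.786) = 0.060200.
d = 0.796782 + 0.060200 = 0.856982.
Under a molecular clock d = 2μt, so t = d/(2μ) = 0.856982 / (2 × 0.013) = 32.96 Myr.

32.96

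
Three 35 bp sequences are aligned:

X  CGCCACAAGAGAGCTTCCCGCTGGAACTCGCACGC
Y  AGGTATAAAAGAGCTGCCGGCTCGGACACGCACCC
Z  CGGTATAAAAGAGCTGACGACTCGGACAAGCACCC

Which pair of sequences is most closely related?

X–Y: 11/35 differ, p = 0.314, d = 0.407.
X–Z: 13/35 differ, p = 0.371, d = 0.513.
Y–Z: 4/35 differ, p = 0.114, d = 0.124.
The smallest distance is between Y and Z.

Y and Z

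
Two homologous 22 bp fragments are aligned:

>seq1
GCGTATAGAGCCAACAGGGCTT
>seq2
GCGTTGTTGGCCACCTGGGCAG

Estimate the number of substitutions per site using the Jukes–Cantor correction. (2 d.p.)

0.59

The sequences differ at 9 of 22 sites (5, 6, 7, 8, 9, 14, 16, 21, 22), so p = 9/22 ≈ 0.409091.
d = −(3/4) ln(1 − 4p/3) = −0.75 ln(1 − 0.545455) = −0.75 ln(0.454545)
  = −0.75 × (-0.788458) = 0.591344 substitutions/site.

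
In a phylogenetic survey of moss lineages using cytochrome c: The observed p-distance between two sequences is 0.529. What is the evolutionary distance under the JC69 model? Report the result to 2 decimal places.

d = −(3/4) ln(1 − 4p/3) = −0.75 ln(1 − 0.705333) = −0.75 ln(0.294667)
  = −0.75 × (-1.221909) = 0.916432 substitutions/site.

0.92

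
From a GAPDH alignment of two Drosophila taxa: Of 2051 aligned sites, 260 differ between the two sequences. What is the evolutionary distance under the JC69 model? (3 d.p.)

0.139

p = 260/2051 ≈ 0.126767.
d = −(3/4) ln(1 − 4p/3) = −0.75 ln(1 − 0.169023) = −0.75 ln(0.830977)
  = −0.75 × (-0.185153) = 0.138865 substitutions/site.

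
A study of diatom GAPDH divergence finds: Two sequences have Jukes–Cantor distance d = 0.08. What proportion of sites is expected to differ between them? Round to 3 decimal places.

0.076

p = (3/4)(1 − e^(−4d/3)) = 0.75 × (1 − e^(-0.106667)) = 0.75 × (1 − 0.898825) = 0.075881.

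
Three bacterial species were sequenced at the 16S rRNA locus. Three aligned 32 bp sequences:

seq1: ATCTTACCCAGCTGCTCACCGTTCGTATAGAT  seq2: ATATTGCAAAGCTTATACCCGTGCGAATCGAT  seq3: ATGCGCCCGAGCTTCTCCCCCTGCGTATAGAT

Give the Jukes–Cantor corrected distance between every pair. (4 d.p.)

seq1–seq2: 11/32 sites differ → p = 0.34375, d = −0.75 ln(1 − 0.458333) = 0.459828 ≈ 0.4598.
seq1–seq3: 9/32 sites differ → p = 0.28125, d = −0.75 ln(1 − 0.375) = 0.352503 ≈ 0.3525.
seq2–seq3: 11/32 sites differ → p = 0.34375, d = −0.75 ln(1 − 0.458333) = 0.459828 ≈ 0.4598.

d(seq1,seq2) = 0.4598, d(seq1,seq3) = 0.3525, d(seq2,seq3) = 0.4598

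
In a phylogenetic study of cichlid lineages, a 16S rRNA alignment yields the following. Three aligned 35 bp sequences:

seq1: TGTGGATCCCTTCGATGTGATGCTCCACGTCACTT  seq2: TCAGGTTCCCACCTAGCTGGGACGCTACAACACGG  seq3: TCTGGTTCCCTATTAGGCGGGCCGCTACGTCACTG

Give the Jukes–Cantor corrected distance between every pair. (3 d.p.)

d(seq1,seq2) = 0.782, d(seq1,seq3) = 0.513, d(seq2,seq3) = 0.360

seq1–seq2: 17/35 sites differ → p ≈ 0.485714, d = −0.75 ln(1 − 0.647619) = 0.782282 ≈ 0.782.
seq1–seq3: 13/35 sites differ → p ≈ 0.371429, d = −0.75 ln(1 − 0.495239) = 0.512753 ≈ 0.513.
seq2–seq3: 10/35 sites differ → p ≈ 0.285714, d = −0.75 ln(1 − 0.380952) = 0.359679 ≈ 0.360.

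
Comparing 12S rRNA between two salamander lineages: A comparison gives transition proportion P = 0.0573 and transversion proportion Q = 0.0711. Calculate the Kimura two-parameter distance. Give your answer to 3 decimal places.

0.141

Under the Kimura two-parameter model, d = −½ ln(1 − 2P − Q) − ¼ ln(1 − 2Q).
1 − 2P − Q = 0.8143, giving −½ ln(0.8143) = 0.102713.
1 − 2Q = 0.8578, giving −¼ ln(0.8578) = 0.038346.
d = 0.102713 + 0.038346 = 0.141059.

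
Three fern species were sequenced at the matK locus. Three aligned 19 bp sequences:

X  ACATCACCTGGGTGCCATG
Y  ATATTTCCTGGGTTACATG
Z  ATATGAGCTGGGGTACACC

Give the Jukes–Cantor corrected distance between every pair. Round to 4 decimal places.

X–Y: 5/19 sites differ → p ≈ 0.263158, d = −0.75 ln(1 − 0.350877) = 0.324100 ≈ 0.3241.
X–Z: 8/19 sites differ → p ≈ 0.421053, d = −0.75 ln(1 − 0.561404) = 0.618132 ≈ 0.6181.
Y–Z: 6/19 sites differ → p ≈ 0.315789, d = −0.75 ln(1 − 0.421052) = 0.409907 ≈ 0.4099.

d(X,Y) = 0.3241, d(X,Z) = 0.6181, d(Y,Z) = 0.4099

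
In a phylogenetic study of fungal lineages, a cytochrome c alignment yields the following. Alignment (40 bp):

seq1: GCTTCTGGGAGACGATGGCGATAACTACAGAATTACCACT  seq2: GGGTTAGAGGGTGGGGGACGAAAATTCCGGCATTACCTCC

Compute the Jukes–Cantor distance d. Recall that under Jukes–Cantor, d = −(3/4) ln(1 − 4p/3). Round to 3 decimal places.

0.687

The sequences differ at 18 of 40 sites, so p = 18/40 = 0.45.
d = −(3/4) ln(1 − 4p/3) = −0.75 ln(1 − 0.6) = −0.75 ln(0.4)
  = −0.75 × (-0.916291) = 0.687218 substitutions/site.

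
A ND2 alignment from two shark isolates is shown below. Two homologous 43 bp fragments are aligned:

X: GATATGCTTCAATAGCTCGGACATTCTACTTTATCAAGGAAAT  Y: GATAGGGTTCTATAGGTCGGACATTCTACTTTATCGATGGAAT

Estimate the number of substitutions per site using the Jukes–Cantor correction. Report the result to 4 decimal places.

0.1835

The sequences differ at 7 of 43 sites (5, 7, 11, 16, 36, 38, 40), so p = 7/43 ≈ 0.162791.
d = −(3/4) ln(1 − 4p/3) = −0.75 ln(1 − 0.217055) = −0.75 ln(0.782945)
  = −0.75 × (-0.244693) = 0.183520 substitutions/site.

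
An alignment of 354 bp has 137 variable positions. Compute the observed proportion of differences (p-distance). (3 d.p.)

p = 137/354 = 0.387005… ≈ 0.387 (to 3 d.p.).

0.387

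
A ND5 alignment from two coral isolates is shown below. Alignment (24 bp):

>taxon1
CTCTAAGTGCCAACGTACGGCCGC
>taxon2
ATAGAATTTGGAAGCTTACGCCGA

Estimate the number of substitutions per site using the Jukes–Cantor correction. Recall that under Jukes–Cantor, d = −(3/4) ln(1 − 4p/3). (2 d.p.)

The sequences differ at 13 of 24 sites, so p = 13/24 ≈ 0.541667.
d = −(3/4) ln(1 − 4p/3) = −0.75 ln(1 − 0.722223) = −0.75 ln(0.277777)
  = −0.75 × (-1.280937) = 0.960703 substitutions/site.

0.96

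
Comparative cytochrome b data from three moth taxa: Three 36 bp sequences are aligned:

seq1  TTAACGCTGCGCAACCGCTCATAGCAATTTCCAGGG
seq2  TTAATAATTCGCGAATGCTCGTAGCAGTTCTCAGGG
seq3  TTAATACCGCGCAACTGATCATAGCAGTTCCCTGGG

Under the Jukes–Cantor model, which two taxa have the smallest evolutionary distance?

seq1 and seq3

seq1–seq2: 11/36 differ, p = 0.306, d = 0.392.
seq1–seq3: 8/36 differ, p = 0.222, d = 0.264.
seq2–seq3: 9/36 differ, p = 0.250, d = 0.304.
The smallest distance is between seq1 and seq3.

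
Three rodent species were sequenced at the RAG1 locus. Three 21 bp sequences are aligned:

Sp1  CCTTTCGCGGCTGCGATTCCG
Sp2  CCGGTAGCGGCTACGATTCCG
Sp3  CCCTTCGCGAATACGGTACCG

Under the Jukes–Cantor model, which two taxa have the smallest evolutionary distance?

Sp1 and Sp2

Sp1–Sp2: 4/21 differ, p = 0.190, d = 0.220.
Sp1–Sp3: 6/21 differ, p = 0.286, d = 0.360.
Sp2–Sp3: 7/21 differ, p = 0.333, d = 0.441.
The smallest distance is between Sp1 and Sp2.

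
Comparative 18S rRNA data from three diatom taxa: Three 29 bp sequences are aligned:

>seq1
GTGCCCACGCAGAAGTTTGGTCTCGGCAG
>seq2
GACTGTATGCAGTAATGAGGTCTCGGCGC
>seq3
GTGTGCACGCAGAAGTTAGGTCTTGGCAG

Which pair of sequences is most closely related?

seq1 and seq3

seq1–seq2: 12/29 differ, p = 0.414, d = 0.602.
seq1–seq3: 4/29 differ, p = 0.138, d = 0.152.
seq2–seq3: 10/29 differ, p = 0.345, d = 0.462.
The smallest distance is between seq1 and seq3.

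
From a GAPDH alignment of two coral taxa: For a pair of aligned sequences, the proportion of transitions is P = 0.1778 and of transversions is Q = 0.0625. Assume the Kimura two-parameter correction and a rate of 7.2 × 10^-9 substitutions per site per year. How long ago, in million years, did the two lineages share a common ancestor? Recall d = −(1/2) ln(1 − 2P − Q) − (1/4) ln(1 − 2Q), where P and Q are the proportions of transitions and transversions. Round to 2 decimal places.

21.12

Under the Kimura two-parameter model, d = −½ ln(1 − 2P − Q) − ¼ ln(1 − 2Q).
1 − 2P − Q = 0.5819, giving −½ ln(0.5819) = 0.270728.
1 − 2Q = 0.875, giving −¼ ln(0.875) = 0.033383.
d = 0.270728 + 0.033383 = 0.304111.
Under a molecular clock d = 2μt, so t = d/(2μ) = 0.304111 / (2 × 7.2 × 10^-9) = 21.12 million years.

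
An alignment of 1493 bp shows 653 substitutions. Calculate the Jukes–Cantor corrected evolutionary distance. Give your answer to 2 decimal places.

0.66

p = 653/1493 ≈ 0.437374.
d = −(3/4) ln(1 − 4p/3) = −0.75 ln(1 − 0.583165) = −0.75 ln(0.416835)
  = −0.75 × (-0.875065) = 0.656299 substitutions/site.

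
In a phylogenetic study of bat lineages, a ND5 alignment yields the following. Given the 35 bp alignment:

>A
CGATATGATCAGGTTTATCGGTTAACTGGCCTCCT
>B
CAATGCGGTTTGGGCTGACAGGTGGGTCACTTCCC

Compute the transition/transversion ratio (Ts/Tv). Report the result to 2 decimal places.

2.17

Transitions are A↔G and C↔T; transversions are all other mismatches.
Transitions: 13. Transversions: 6.
R = 13/6 = 2.166666… ≈ 2.17 (to 2 d.p.).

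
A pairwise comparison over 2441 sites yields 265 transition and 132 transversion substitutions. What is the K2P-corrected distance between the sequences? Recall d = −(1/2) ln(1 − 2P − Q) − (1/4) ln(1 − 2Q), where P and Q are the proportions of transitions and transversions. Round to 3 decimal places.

P = 265/2441 ≈ 0.108562 and Q = 132/2441 ≈ 0.054076.
Under the Kimura two-parameter model, d = −½ ln(1 − 2P − Q) − ¼ ln(1 − 2Q).
1 − 2P − Q = 0.7288, giving −½ ln(0.7288) = 0.158178.
1 − 2Q = 0.891848, giving −¼ ln(0.891848) = 0.028615.
d = 0.158178 + 0.028615 = 0.186793.

0.187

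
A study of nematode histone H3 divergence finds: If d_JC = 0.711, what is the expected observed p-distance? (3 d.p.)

0.459

p = (3/4)(1 − e^(−4d/3)) = 0.75 × (1 − e^(-0.948)) = 0.75 × (1 − 0.387515) = 0.459364.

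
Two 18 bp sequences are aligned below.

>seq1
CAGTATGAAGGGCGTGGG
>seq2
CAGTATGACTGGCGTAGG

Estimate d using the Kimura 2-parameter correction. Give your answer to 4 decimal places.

0.1885

Of 18 sites, 1 differences are transitions and 2 are transversions, so P = 1/18 ≈ 0.055556 and Q = 2/18 ≈ 0.111111.
Under the Kimura two-parameter model, d = −½ ln(1 − 2P − Q) − ¼ ln(1 − 2Q).
1 − 2P − Q = 0.777777, giving −½ ln(0.777777) = 0.125658.
1 − 2Q = 0.777778, giving −¼ ln(0.777778) = 0.062829.
d = 0.125658 + 0.062829 = 0.188487.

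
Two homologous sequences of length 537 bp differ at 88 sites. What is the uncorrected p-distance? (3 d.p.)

p = 88/537 = 0.163873… ≈ 0.164 (to 3 d.p.).

0.164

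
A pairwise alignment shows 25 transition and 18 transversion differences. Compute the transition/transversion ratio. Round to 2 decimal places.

R = 25/18 = 1.388888… ≈ 1.39 (to 2 d.p.).

1.39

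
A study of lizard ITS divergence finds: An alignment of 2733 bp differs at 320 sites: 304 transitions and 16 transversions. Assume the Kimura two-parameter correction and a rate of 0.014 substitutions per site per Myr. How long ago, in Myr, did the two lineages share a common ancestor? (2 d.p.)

P = 304/2733 ≈ 0.111233 and Q = 16/2733 ≈ 0.005854.
Under the Kimura two-parameter model, d = −½ ln(1 − 2P − Q) − ¼ ln(1 − 2Q).
1 − 2P − Q = 0.77168, giving −½ ln(0.77168) = 0.129593.
1 − 2Q = 0.988292, giving −¼ ln(0.988292) = 0.002944.
d = 0.129593 + 0.002944 = 0.132537.
Under a molecular clock d = 2μt, so t = d/(2μ) = 0.132537 / (2 × 0.014) = 4.73 Myr.

4.73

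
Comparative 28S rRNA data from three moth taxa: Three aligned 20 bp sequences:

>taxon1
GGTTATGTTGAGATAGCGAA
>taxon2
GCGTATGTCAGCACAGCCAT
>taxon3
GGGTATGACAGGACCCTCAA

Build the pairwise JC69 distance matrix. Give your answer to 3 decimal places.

d(taxon1,taxon2) = 0.687, d(taxon1,taxon3) = 0.824, d(taxon2,taxon3) = 0.471

taxon1–taxon2: 9/20 sites differ → p = 0.45, d = −0.75 ln(1 − 0.6) = 0.687218 ≈ 0.687.
taxon1–taxon3: 10/20 sites differ → p = 0.5, d = −0.75 ln(1 − 0.666667) = 0.823960 ≈ 0.824.
taxon2–taxon3: 7/20 sites differ → p = 0.35, d = −0.75 ln(1 − 0.466667) = 0.471457 ≈ 0.471.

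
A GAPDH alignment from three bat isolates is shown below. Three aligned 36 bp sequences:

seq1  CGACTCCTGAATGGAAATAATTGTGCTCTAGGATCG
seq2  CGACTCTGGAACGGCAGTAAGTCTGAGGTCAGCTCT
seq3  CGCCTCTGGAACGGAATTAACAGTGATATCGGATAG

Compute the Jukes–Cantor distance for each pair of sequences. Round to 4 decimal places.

d(seq1,seq2) = 0.5482, d(seq1,seq3) = 0.3924, d(seq2,seq3) = 0.4408

seq1–seq2: 14/36 sites differ → p ≈ 0.388889, d = −0.75 ln(1 − 0.518519) = 0.548166 ≈ 0.5482.
seq1–seq3: 11/36 sites differ → p ≈ 0.305556, d = −0.75 ln(1 − 0.407408) = 0.392437 ≈ 0.3924.
seq2–seq3: 12/36 sites differ → p ≈ 0.333333, d = −0.75 ln(1 − 0.444444) = 0.440839 ≈ 0.4408.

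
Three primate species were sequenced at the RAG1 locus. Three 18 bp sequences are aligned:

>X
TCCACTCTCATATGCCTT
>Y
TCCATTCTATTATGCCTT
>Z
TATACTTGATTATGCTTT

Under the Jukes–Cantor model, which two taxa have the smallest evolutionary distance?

X and Y

X–Y: 3/18 differ, p = 0.167, d = 0.188.
X–Z: 7/18 differ, p = 0.389, d = 0.548.
Y–Z: 6/18 differ, p = 0.333, d = 0.441.
The smallest distance is between X and Y.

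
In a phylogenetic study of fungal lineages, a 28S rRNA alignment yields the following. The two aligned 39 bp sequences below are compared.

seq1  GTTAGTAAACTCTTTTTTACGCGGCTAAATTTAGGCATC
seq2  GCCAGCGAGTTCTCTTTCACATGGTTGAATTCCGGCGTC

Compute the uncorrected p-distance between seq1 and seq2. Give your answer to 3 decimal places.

0.385

The sequences differ at 15 of 39 positions.
p = 15/39 = 0.384615… ≈ 0.385 (to 3 d.p.).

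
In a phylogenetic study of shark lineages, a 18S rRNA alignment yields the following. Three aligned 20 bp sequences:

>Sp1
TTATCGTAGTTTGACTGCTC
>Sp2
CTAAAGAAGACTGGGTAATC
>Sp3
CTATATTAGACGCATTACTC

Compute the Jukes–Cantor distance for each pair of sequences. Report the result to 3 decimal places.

Sp1–Sp2: 10/20 sites differ → p = 0.5, d = −0.75 ln(1 − 0.666667) = 0.823960 ≈ 0.824.
Sp1–Sp3: 9/20 sites differ → p = 0.45, d = −0.75 ln(1 − 0.6) = 0.687218 ≈ 0.687.
Sp2–Sp3: 8/20 sites differ → p = 0.4, d = −0.75 ln(1 − 0.533333) = 0.571605 ≈ 0.572.

d(Sp1,Sp2) = 0.824, d(Sp1,Sp3) = 0.687, d(Sp2,Sp3) = 0.572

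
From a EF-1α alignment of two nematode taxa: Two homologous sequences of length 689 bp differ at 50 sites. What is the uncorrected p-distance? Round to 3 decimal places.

p = 50/689 = 0.072568… ≈ 0.073 (to 3 d.p.).

0.073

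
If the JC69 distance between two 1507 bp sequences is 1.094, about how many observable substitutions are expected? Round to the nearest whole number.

Invert JC69: p = (3/4)(1 − e^(−4d/3)) = 0.75 × (1 − e^(-1.458667)) = 0.75 × (1 − 0.232546) = 0.575591.
Expected differing sites = pL ≈ 0.575591 × 1507 = 867.415637 ≈ 867.

867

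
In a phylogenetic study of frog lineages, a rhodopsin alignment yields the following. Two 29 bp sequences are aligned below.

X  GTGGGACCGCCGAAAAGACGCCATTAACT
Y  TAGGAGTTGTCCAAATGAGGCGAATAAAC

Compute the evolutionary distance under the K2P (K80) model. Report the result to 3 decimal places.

0.786

Of 29 sites, 6 differences are transitions and 8 are transversions, so P = 6/29 ≈ 0.206897 and Q = 8/29 ≈ 0.275862.
Under the Kimura two-parameter model, d = −½ ln(1 − 2P − Q) − ¼ ln(1 − 2Q).
1 − 2P − Q = 0.310344, giving −½ ln(0.310344) = 0.585037.
1 − 2Q = 0.448276, giving −¼ ln(0.448276) = 0.200587.
d = 0.585037 + 0.200587 = 0.785624.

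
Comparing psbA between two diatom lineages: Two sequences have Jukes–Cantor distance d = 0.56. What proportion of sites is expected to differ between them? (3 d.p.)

p = (3/4)(1 − e^(−4d/3)) = 0.75 × (1 − e^(-0.746667)) = 0.75 × (1 − 0.473944) = 0.394542.

0.395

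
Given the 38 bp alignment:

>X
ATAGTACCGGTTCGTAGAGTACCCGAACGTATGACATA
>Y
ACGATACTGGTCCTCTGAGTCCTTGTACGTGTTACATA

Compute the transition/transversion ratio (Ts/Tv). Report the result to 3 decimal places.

Transitions are A↔G and C↔T; transversions are all other mismatches.
Transitions: 9. Transversions: 5.
R = 9/5 = 1.800.

1.800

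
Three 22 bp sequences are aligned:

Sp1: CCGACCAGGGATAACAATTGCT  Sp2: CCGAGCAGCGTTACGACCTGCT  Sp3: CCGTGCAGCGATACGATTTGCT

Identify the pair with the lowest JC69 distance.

Sp2 and Sp3

Sp1–Sp2: 7/22 differ, p = 0.318, d = 0.414.
Sp1–Sp3: 6/22 differ, p = 0.273, d = 0.339.
Sp2–Sp3: 4/22 differ, p = 0.182, d = 0.208.
The smallest distance is between Sp2 and Sp3.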